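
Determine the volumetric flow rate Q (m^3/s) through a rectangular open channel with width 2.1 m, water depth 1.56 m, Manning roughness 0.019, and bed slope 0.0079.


For a rectangular channel, the cross-sectional area A = b * y = 2.1 * 1.56 = 3.28 m^2.
The wetted perimeter P = b + 2y = 2.1 + 2*1.56 = 5.22 m.
Hydraulic radius R = A/P = 3.28/5.22 = 0.6276 m.
Velocity V = (1/n)*R^(2/3)*S^(1/2) = (1/0.019)*0.6276^(2/3)*0.0079^(1/2) = 3.4291 m/s.
Discharge Q = A * V = 3.28 * 3.4291 = 11.234 m^3/s.

11.234


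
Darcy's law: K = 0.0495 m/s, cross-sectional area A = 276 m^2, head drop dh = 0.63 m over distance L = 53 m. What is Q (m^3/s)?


Darcy's law: Q = K * A * i, where i = dh/L.
Hydraulic gradient i = 0.63 / 53 = 0.011887.
Q = 0.0495 * 276 * 0.011887
  = 0.1624 m^3/s.

0.1624


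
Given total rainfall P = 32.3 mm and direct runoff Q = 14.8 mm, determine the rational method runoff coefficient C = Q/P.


The runoff coefficient C = runoff depth / rainfall depth.
C = 14.8 / 32.3
  = 0.4582.

0.4582


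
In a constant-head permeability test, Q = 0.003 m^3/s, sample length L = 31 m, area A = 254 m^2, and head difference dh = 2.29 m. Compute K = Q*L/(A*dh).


From K = Q*L / (A*dh):
Numerator: Q*L = 0.003 * 31 = 0.093.
Denominator: A*dh = 254 * 2.29 = 581.66.
K = 0.093 / 581.66 = 0.00016 m/s.

0.00016


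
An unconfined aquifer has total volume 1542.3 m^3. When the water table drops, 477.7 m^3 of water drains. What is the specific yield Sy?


Specific yield Sy = Volume drained / Total volume.
Sy = 477.7 / 1542.3
   = 0.3097.

0.3097


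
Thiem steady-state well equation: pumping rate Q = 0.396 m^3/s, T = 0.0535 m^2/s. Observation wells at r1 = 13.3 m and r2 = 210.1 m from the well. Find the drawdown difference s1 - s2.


Thiem equation: s1 - s2 = Q/(2*pi*T) * ln(r2/r1).
ln(r2/r1) = ln(210.1/13.3) = 2.7598.
Q/(2*pi*T) = 0.396 / (2*pi*0.0535) = 0.396 / 0.3362 = 1.178.
s1 - s2 = 1.178 * 2.7598 = 3.2512 m.

3.2512


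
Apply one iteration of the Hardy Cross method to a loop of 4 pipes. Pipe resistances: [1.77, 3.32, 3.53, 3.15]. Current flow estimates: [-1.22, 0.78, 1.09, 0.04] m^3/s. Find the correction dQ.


Numerator terms (r*Q*|Q|): 1.77*-1.22*|-1.22| = -2.6345; 3.32*0.78*|0.78| = 2.0199; 3.53*1.09*|1.09| = 4.194; 3.15*0.04*|0.04| = 0.005.
Sum of numerator = 3.5845.
Denominator terms (r*|Q|): 1.77*|-1.22| = 2.1594; 3.32*|0.78| = 2.5896; 3.53*|1.09| = 3.8477; 3.15*|0.04| = 0.126.
2 * sum of denominator = 2 * 8.7227 = 17.4454.
dQ = -3.5845 / 17.4454 = -0.2055 m^3/s.

-0.2055


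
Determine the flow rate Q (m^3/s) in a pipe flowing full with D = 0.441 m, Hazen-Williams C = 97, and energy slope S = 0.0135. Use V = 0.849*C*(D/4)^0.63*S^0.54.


For a full circular pipe, R = D/4 = 0.441/4 = 0.1103 m.
V = 0.849 * 97 * 0.1103^0.63 * 0.0135^0.54
  = 0.849 * 97 * 0.249286 * 0.097809
  = 2.008 m/s.
Pipe area A = pi*D^2/4 = pi*0.441^2/4 = 0.1527 m^2.
Q = A * V = 0.1527 * 2.008 = 0.3067 m^3/s.

0.3067


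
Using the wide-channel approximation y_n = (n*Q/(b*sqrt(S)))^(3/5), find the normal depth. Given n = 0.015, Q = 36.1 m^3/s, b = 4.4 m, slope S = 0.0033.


We use the wide-channel approximation y_n = (n*Q/(b*sqrt(S)))^(3/5).
sqrt(S) = sqrt(0.0033) = 0.057446.
Numerator: n*Q = 0.015 * 36.1 = 0.5415.
Denominator: b*sqrt(S) = 4.4 * 0.057446 = 0.252762.
arg = 2.1423.
y_n = 2.1423^(3/5) = 1.5795 m.

1.5795


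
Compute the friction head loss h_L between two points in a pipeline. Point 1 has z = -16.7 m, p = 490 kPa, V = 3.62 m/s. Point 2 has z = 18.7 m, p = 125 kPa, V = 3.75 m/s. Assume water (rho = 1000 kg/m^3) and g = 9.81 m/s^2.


Total head at each section: H = z + p/(rho*g) + V^2/(2g).
H1 = -16.7 + 490*1000/(1000*9.81) + 3.62^2/(2*9.81)
   = -16.7 + 49.949 + 0.6679
   = 33.917 m.
H2 = 18.7 + 125*1000/(1000*9.81) + 3.75^2/(2*9.81)
   = 18.7 + 12.742 + 0.7167
   = 32.159 m.
h_L = H1 - H2 = 33.917 - 32.159 = 1.758 m.

1.758


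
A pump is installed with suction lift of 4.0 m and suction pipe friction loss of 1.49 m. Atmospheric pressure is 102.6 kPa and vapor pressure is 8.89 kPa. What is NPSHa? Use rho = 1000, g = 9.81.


NPSHa = p_atm/(rho*g) - z_s - hf_s - p_vap/(rho*g).
p_atm/(rho*g) = 102.6*1000 / (1000*9.81) = 10.459 m.
p_vap/(rho*g) = 8.89*1000 / (1000*9.81) = 0.906 m.
NPSHa = 10.459 - 4.0 - 1.49 - 0.906
      = 4.06 m.

4.06


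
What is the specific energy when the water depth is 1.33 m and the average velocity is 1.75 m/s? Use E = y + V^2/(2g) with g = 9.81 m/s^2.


Specific energy E = y + V^2/(2g).
Velocity head = V^2/(2g) = 1.75^2 / (2*9.81) = 3.0625 / 19.62 = 0.1561 m.
E = 1.33 + 0.1561 = 1.4861 m.

1.4861


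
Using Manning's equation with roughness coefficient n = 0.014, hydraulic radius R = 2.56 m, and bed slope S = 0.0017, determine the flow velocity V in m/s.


Manning's equation gives V = (1/n) * R^(2/3) * S^(1/2).
First, compute R^(2/3) = 2.56^(2/3) = 1.8714.
Next, S^(1/2) = 0.0017^(1/2) = 0.041231.
Then 1/n = 1/0.014 = 71.43.
V = 71.43 * 1.8714 * 0.041231 = 5.5113 m/s.

5.5113


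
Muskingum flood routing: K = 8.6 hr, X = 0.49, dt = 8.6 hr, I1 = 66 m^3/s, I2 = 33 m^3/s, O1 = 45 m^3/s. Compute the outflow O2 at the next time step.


Muskingum coefficients:
denom = 2*K*(1-X) + dt = 2*8.6*(1-0.49) + 8.6 = 17.372.
C0 = (dt - 2*K*X)/denom = (8.6 - 2*8.6*0.49)/17.372 = 0.0099.
C1 = (dt + 2*K*X)/denom = (8.6 + 2*8.6*0.49)/17.372 = 0.9802.
C2 = (2*K*(1-X) - dt)/denom = 0.0099.
O2 = C0*I2 + C1*I1 + C2*O1
   = 0.0099*33 + 0.9802*66 + 0.0099*45
   = 65.47 m^3/s.

65.47


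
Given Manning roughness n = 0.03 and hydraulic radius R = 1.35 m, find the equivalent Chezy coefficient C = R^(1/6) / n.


The Chezy coefficient relates to Manning's n through C = R^(1/6) / n.
R^(1/6) = 1.35^(1/6) = 1.051289.
C = 1.051289 / 0.03 = 35.04 m^(1/2)/s.

35.04


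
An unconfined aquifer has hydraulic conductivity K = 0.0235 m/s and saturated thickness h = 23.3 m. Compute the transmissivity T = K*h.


Transmissivity is defined as T = K * h.
T = 0.0235 * 23.3
  = 0.5475 m^2/s.

0.5475


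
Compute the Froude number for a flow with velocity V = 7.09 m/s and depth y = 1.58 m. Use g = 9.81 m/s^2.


The Froude number is defined as Fr = V / sqrt(g*y).
g*y = 9.81 * 1.58 = 15.4998.
sqrt(g*y) = sqrt(15.4998) = 3.937.
Fr = 7.09 / 3.937 = 1.8009.

1.8009


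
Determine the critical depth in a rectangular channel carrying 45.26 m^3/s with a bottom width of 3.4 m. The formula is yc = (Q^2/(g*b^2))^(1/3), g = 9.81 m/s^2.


Using yc = (Q^2 / (g * b^2))^(1/3):
Q^2 = 45.26^2 = 2048.47.
g * b^2 = 9.81 * 3.4^2 = 9.81 * 11.56 = 113.4.
Q^2 / (g*b^2) = 2048.47 / 113.4 = 18.0641.
yc = 18.0641^(1/3) = 2.6238 m.

2.6238


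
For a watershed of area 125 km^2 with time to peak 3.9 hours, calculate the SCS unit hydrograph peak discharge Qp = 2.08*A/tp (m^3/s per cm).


SCS formula: Qp = 2.08 * A / tp.
Qp = 2.08 * 125 / 3.9
   = 260.0 / 3.9
   = 66.67 m^3/s per cm.

66.67


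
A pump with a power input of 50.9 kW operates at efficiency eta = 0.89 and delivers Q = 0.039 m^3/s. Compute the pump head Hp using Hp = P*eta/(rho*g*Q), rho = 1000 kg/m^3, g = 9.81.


Pump head formula: Hp = P * eta / (rho * g * Q).
Numerator: P * eta = 50.9 * 1000 * 0.89 = 45301.0 W.
Denominator: rho * g * Q = 1000 * 9.81 * 0.039 = 382.59.
Hp = 45301.0 / 382.59 = 118.41 m.

118.41


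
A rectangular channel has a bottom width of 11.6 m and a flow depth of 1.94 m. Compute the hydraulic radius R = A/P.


For a rectangular section:
Flow area A = b * y = 11.6 * 1.94 = 22.5 m^2.
Wetted perimeter P = b + 2y = 11.6 + 2*1.94 = 15.48 m.
Hydraulic radius R = A/P = 22.5 / 15.48 = 1.4537 m.

1.4537


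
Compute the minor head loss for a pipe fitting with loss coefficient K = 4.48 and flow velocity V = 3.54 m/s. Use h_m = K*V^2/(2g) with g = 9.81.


Minor loss formula: h_m = K * V^2/(2g).
V^2 = 3.54^2 = 12.5316.
V^2/(2g) = 12.5316 / 19.62 = 0.6387 m.
h_m = 4.48 * 0.6387 = 2.8614 m.

2.8614


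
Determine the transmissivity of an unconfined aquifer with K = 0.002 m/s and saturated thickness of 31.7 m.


Transmissivity is defined as T = K * h.
T = 0.002 * 31.7
  = 0.0634 m^2/s.

0.0634


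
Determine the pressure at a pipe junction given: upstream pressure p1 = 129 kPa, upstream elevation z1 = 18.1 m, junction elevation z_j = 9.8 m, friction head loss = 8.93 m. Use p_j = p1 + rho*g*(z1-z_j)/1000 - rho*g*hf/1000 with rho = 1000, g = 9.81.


Junction pressure: p_j = p1 + rho*g*(z1 - z_j)/1000 - rho*g*hf/1000.
Elevation term = 1000*9.81*(18.1 - 9.8)/1000 = 81.423 kPa.
Friction term = 1000*9.81*8.93/1000 = 87.603 kPa.
p_j = 129 + 81.423 - 87.603 = 122.82 kPa.

122.82


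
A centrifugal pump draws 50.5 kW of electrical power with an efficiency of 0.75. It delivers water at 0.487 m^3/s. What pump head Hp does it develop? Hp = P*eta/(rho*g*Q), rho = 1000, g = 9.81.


Pump head formula: Hp = P * eta / (rho * g * Q).
Numerator: P * eta = 50.5 * 1000 * 0.75 = 37875.0 W.
Denominator: rho * g * Q = 1000 * 9.81 * 0.487 = 4777.47.
Hp = 37875.0 / 4777.47 = 7.93 m.

7.93


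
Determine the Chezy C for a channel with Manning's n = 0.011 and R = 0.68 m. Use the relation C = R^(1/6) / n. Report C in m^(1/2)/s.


The Chezy coefficient relates to Manning's n through C = R^(1/6) / n.
R^(1/6) = 0.68^(1/6) = 0.937745.
C = 0.937745 / 0.011 = 85.25 m^(1/2)/s.

85.25


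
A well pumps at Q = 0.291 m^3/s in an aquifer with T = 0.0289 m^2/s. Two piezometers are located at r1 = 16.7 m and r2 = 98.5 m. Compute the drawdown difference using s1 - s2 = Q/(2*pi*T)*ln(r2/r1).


Thiem equation: s1 - s2 = Q/(2*pi*T) * ln(r2/r1).
ln(r2/r1) = ln(98.5/16.7) = 1.7746.
Q/(2*pi*T) = 0.291 / (2*pi*0.0289) = 0.291 / 0.1816 = 1.6026.
s1 - s2 = 1.6026 * 1.7746 = 2.844 m.

2.844


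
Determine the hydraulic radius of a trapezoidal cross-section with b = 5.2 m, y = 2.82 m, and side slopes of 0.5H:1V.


For a trapezoidal section with side slope z:
A = (b + z*y)*y = (5.2 + 0.5*2.82)*2.82 = 18.64 m^2.
P = b + 2*y*sqrt(1 + z^2) = 5.2 + 2*2.82*sqrt(1 + 0.5^2) = 11.506 m.
R = A/P = 18.64 / 11.506 = 1.6201 m.

1.6201


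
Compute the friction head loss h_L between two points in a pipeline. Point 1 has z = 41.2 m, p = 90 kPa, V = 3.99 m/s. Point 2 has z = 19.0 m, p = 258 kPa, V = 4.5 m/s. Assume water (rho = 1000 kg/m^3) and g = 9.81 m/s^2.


Total head at each section: H = z + p/(rho*g) + V^2/(2g).
H1 = 41.2 + 90*1000/(1000*9.81) + 3.99^2/(2*9.81)
   = 41.2 + 9.174 + 0.8114
   = 51.186 m.
H2 = 19.0 + 258*1000/(1000*9.81) + 4.5^2/(2*9.81)
   = 19.0 + 26.3 + 1.0321
   = 46.332 m.
h_L = H1 - H2 = 51.186 - 46.332 = 4.854 m.

4.854


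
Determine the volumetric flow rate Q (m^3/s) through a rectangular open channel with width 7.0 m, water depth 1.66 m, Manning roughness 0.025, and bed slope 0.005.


For a rectangular channel, the cross-sectional area A = b * y = 7.0 * 1.66 = 11.62 m^2.
The wetted perimeter P = b + 2y = 7.0 + 2*1.66 = 10.32 m.
Hydraulic radius R = A/P = 11.62/10.32 = 1.126 m.
Velocity V = (1/n)*R^(2/3)*S^(1/2) = (1/0.025)*1.126^(2/3)*0.005^(1/2) = 3.0612 m/s.
Discharge Q = A * V = 11.62 * 3.0612 = 35.571 m^3/s.

35.571


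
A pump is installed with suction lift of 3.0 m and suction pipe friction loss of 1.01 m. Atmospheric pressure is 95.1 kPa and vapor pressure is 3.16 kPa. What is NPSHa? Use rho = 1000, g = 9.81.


NPSHa = p_atm/(rho*g) - z_s - hf_s - p_vap/(rho*g).
p_atm/(rho*g) = 95.1*1000 / (1000*9.81) = 9.694 m.
p_vap/(rho*g) = 3.16*1000 / (1000*9.81) = 0.322 m.
NPSHa = 9.694 - 3.0 - 1.01 - 0.322
      = 5.36 m.

5.36


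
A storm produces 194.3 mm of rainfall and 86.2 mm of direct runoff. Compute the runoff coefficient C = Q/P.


The runoff coefficient C = runoff depth / rainfall depth.
C = 86.2 / 194.3
  = 0.4436.

0.4436


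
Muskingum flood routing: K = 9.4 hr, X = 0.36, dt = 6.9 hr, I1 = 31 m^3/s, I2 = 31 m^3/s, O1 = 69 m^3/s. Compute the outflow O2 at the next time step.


Muskingum coefficients:
denom = 2*K*(1-X) + dt = 2*9.4*(1-0.36) + 6.9 = 18.932.
C0 = (dt - 2*K*X)/denom = (6.9 - 2*9.4*0.36)/18.932 = 0.007.
C1 = (dt + 2*K*X)/denom = (6.9 + 2*9.4*0.36)/18.932 = 0.722.
C2 = (2*K*(1-X) - dt)/denom = 0.2711.
O2 = C0*I2 + C1*I1 + C2*O1
   = 0.007*31 + 0.722*31 + 0.2711*69
   = 41.3 m^3/s.

41.3


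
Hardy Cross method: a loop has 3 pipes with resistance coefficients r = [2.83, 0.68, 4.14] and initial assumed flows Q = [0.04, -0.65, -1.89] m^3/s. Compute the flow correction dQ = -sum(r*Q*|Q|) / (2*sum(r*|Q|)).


Numerator terms (r*Q*|Q|): 2.83*0.04*|0.04| = 0.0045; 0.68*-0.65*|-0.65| = -0.2873; 4.14*-1.89*|-1.89| = -14.7885.
Sum of numerator = -15.0713.
Denominator terms (r*|Q|): 2.83*|0.04| = 0.1132; 0.68*|-0.65| = 0.442; 4.14*|-1.89| = 7.8246.
2 * sum of denominator = 2 * 8.3798 = 16.7596.
dQ = --15.0713 / 16.7596 = 0.8993 m^3/s.

0.8993


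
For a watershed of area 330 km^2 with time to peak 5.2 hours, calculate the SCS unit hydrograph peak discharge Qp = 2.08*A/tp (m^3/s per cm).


SCS formula: Qp = 2.08 * A / tp.
Qp = 2.08 * 330 / 5.2
   = 686.4 / 5.2
   = 132.0 m^3/s per cm.

132.0


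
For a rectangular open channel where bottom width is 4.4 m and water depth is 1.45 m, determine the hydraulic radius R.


For a rectangular section:
Flow area A = b * y = 4.4 * 1.45 = 6.38 m^2.
Wetted perimeter P = b + 2y = 4.4 + 2*1.45 = 7.3 m.
Hydraulic radius R = A/P = 6.38 / 7.3 = 0.874 m.

0.874


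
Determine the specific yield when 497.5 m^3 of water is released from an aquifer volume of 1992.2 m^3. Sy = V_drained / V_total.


Specific yield Sy = Volume drained / Total volume.
Sy = 497.5 / 1992.2
   = 0.2497.

0.2497


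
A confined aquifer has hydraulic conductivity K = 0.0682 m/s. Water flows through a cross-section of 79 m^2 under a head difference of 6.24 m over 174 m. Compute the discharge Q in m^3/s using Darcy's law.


Darcy's law: Q = K * A * i, where i = dh/L.
Hydraulic gradient i = 6.24 / 174 = 0.035862.
Q = 0.0682 * 79 * 0.035862
  = 0.1932 m^3/s.

0.1932


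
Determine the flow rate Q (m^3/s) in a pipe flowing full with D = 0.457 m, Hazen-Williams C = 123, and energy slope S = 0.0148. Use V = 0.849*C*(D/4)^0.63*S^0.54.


For a full circular pipe, R = D/4 = 0.457/4 = 0.1143 m.
V = 0.849 * 123 * 0.1143^0.63 * 0.0148^0.54
  = 0.849 * 123 * 0.254947 * 0.102788
  = 2.7366 m/s.
Pipe area A = pi*D^2/4 = pi*0.457^2/4 = 0.164 m^2.
Q = A * V = 0.164 * 2.7366 = 0.4489 m^3/s.

0.4489


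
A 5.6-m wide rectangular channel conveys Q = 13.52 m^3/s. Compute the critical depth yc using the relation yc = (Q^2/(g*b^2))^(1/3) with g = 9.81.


Using yc = (Q^2 / (g * b^2))^(1/3):
Q^2 = 13.52^2 = 182.79.
g * b^2 = 9.81 * 5.6^2 = 9.81 * 31.36 = 307.64.
Q^2 / (g*b^2) = 182.79 / 307.64 = 0.5942.
yc = 0.5942^(1/3) = 0.8407 m.

0.8407


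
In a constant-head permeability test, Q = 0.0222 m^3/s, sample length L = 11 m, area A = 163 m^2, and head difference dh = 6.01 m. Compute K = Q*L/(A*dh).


From K = Q*L / (A*dh):
Numerator: Q*L = 0.0222 * 11 = 0.2442.
Denominator: A*dh = 163 * 6.01 = 979.63.
K = 0.2442 / 979.63 = 0.000249 m/s.

0.000249


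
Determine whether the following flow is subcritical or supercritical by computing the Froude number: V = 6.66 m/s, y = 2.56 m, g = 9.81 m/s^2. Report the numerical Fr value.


The Froude number is defined as Fr = V / sqrt(g*y).
g*y = 9.81 * 2.56 = 25.1136.
sqrt(g*y) = sqrt(25.1136) = 5.0113.
Fr = 6.66 / 5.0113 = 1.329.
Since Fr > 1, the flow is supercritical.

1.329


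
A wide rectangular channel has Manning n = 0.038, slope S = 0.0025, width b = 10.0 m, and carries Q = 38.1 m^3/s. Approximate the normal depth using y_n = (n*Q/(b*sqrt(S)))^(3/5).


We use the wide-channel approximation y_n = (n*Q/(b*sqrt(S)))^(3/5).
sqrt(S) = sqrt(0.0025) = 0.05.
Numerator: n*Q = 0.038 * 38.1 = 1.4478.
Denominator: b*sqrt(S) = 10.0 * 0.05 = 0.5.
arg = 2.8956.
y_n = 2.8956^(3/5) = 1.8925 m.

1.8925


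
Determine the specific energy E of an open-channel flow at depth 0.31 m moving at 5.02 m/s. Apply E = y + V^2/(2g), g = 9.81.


Specific energy E = y + V^2/(2g).
Velocity head = V^2/(2g) = 5.02^2 / (2*9.81) = 25.2004 / 19.62 = 1.2844 m.
E = 0.31 + 1.2844 = 1.5944 m.

1.5944


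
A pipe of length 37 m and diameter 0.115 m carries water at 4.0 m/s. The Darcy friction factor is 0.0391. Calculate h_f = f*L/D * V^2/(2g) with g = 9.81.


Darcy-Weisbach equation: h_f = f * (L/D) * V^2/(2g).
f * L/D = 0.0391 * 37/0.115 = 12.58.
V^2/(2g) = 4.0^2 / (2*9.81) = 16.0 / 19.62 = 0.8155 m.
h_f = 12.58 * 0.8155 = 10.259 m.

10.259


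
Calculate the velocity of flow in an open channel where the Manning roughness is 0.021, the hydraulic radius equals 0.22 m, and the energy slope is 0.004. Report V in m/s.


Manning's equation gives V = (1/n) * R^(2/3) * S^(1/2).
First, compute R^(2/3) = 0.22^(2/3) = 0.3644.
Next, S^(1/2) = 0.004^(1/2) = 0.063246.
Then 1/n = 1/0.021 = 47.62.
V = 47.62 * 0.3644 * 0.063246 = 1.0976 m/s.

1.0976


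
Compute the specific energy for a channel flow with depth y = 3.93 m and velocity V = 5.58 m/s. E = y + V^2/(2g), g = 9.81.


Specific energy E = y + V^2/(2g).
Velocity head = V^2/(2g) = 5.58^2 / (2*9.81) = 31.1364 / 19.62 = 1.587 m.
E = 3.93 + 1.587 = 5.517 m.

5.517


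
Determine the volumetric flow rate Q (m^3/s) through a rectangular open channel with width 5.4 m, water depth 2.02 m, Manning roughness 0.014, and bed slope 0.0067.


For a rectangular channel, the cross-sectional area A = b * y = 5.4 * 2.02 = 10.91 m^2.
The wetted perimeter P = b + 2y = 5.4 + 2*2.02 = 9.44 m.
Hydraulic radius R = A/P = 10.91/9.44 = 1.1555 m.
Velocity V = (1/n)*R^(2/3)*S^(1/2) = (1/0.014)*1.1555^(2/3)*0.0067^(1/2) = 6.4381 m/s.
Discharge Q = A * V = 10.91 * 6.4381 = 70.227 m^3/s.

70.227


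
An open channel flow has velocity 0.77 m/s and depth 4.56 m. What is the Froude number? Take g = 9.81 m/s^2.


The Froude number is defined as Fr = V / sqrt(g*y).
g*y = 9.81 * 4.56 = 44.7336.
sqrt(g*y) = sqrt(44.7336) = 6.6883.
Fr = 0.77 / 6.6883 = 0.1151.

0.1151


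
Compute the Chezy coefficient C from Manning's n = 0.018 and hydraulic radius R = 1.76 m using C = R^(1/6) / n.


The Chezy coefficient relates to Manning's n through C = R^(1/6) / n.
R^(1/6) = 1.76^(1/6) = 1.0988.
C = 1.0988 / 0.018 = 61.04 m^(1/2)/s.

61.04


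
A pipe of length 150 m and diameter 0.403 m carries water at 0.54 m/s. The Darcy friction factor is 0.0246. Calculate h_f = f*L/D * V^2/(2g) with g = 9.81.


Darcy-Weisbach equation: h_f = f * (L/D) * V^2/(2g).
f * L/D = 0.0246 * 150/0.403 = 9.1563.
V^2/(2g) = 0.54^2 / (2*9.81) = 0.2916 / 19.62 = 0.0149 m.
h_f = 9.1563 * 0.0149 = 0.136 m.

0.136


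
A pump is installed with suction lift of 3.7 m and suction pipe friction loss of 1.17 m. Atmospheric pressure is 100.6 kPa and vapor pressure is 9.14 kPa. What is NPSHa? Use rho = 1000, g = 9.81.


NPSHa = p_atm/(rho*g) - z_s - hf_s - p_vap/(rho*g).
p_atm/(rho*g) = 100.6*1000 / (1000*9.81) = 10.255 m.
p_vap/(rho*g) = 9.14*1000 / (1000*9.81) = 0.932 m.
NPSHa = 10.255 - 3.7 - 1.17 - 0.932
      = 4.45 m.

4.45


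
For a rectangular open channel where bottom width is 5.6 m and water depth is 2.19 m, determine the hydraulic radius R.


For a rectangular section:
Flow area A = b * y = 5.6 * 2.19 = 12.26 m^2.
Wetted perimeter P = b + 2y = 5.6 + 2*2.19 = 9.98 m.
Hydraulic radius R = A/P = 12.26 / 9.98 = 1.2289 m.

1.2289


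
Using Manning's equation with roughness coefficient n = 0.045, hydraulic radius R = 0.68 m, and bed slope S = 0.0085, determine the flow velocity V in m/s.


Manning's equation gives V = (1/n) * R^(2/3) * S^(1/2).
First, compute R^(2/3) = 0.68^(2/3) = 0.7733.
Next, S^(1/2) = 0.0085^(1/2) = 0.092195.
Then 1/n = 1/0.045 = 22.22.
V = 22.22 * 0.7733 * 0.092195 = 1.5843 m/s.

1.5843


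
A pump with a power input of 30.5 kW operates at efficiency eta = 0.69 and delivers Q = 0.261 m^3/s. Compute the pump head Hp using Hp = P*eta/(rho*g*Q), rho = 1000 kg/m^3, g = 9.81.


Pump head formula: Hp = P * eta / (rho * g * Q).
Numerator: P * eta = 30.5 * 1000 * 0.69 = 21045.0 W.
Denominator: rho * g * Q = 1000 * 9.81 * 0.261 = 2560.41.
Hp = 21045.0 / 2560.41 = 8.22 m.

8.22


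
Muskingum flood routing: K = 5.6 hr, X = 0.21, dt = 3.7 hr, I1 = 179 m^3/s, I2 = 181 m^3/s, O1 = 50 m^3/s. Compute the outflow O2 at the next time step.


Muskingum coefficients:
denom = 2*K*(1-X) + dt = 2*5.6*(1-0.21) + 3.7 = 12.548.
C0 = (dt - 2*K*X)/denom = (3.7 - 2*5.6*0.21)/12.548 = 0.1074.
C1 = (dt + 2*K*X)/denom = (3.7 + 2*5.6*0.21)/12.548 = 0.4823.
C2 = (2*K*(1-X) - dt)/denom = 0.4103.
O2 = C0*I2 + C1*I1 + C2*O1
   = 0.1074*181 + 0.4823*179 + 0.4103*50
   = 126.29 m^3/s.

126.29


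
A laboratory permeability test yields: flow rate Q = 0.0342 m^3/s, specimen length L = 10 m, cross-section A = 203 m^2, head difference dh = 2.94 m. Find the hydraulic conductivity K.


From K = Q*L / (A*dh):
Numerator: Q*L = 0.0342 * 10 = 0.342.
Denominator: A*dh = 203 * 2.94 = 596.82.
K = 0.342 / 596.82 = 0.000573 m/s.

0.000573


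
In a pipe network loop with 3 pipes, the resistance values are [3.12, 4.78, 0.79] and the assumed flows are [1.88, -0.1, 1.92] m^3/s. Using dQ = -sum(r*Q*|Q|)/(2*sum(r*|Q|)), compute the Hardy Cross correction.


Numerator terms (r*Q*|Q|): 3.12*1.88*|1.88| = 11.0273; 4.78*-0.1*|-0.1| = -0.0478; 0.79*1.92*|1.92| = 2.9123.
Sum of numerator = 13.8918.
Denominator terms (r*|Q|): 3.12*|1.88| = 5.8656; 4.78*|-0.1| = 0.478; 0.79*|1.92| = 1.5168.
2 * sum of denominator = 2 * 7.8604 = 15.7208.
dQ = -13.8918 / 15.7208 = -0.8837 m^3/s.

-0.8837


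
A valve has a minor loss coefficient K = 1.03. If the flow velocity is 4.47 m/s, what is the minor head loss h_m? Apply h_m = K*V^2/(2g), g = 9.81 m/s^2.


Minor loss formula: h_m = K * V^2/(2g).
V^2 = 4.47^2 = 19.9809.
V^2/(2g) = 19.9809 / 19.62 = 1.0184 m.
h_m = 1.03 * 1.0184 = 1.0489 m.

1.0489


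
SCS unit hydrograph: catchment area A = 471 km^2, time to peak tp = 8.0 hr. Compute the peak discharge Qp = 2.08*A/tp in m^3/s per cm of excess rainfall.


SCS formula: Qp = 2.08 * A / tp.
Qp = 2.08 * 471 / 8.0
   = 979.68 / 8.0
   = 122.46 m^3/s per cm.

122.46


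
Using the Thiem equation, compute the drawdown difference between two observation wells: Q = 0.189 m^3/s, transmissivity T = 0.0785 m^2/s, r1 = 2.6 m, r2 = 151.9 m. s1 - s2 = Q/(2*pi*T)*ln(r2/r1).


Thiem equation: s1 - s2 = Q/(2*pi*T) * ln(r2/r1).
ln(r2/r1) = ln(151.9/2.6) = 4.0677.
Q/(2*pi*T) = 0.189 / (2*pi*0.0785) = 0.189 / 0.4932 = 0.3832.
s1 - s2 = 0.3832 * 4.0677 = 1.5587 m.

1.5587


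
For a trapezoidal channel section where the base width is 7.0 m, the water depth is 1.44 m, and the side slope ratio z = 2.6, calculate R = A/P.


For a trapezoidal section with side slope z:
A = (b + z*y)*y = (7.0 + 2.6*1.44)*1.44 = 15.471 m^2.
P = b + 2*y*sqrt(1 + z^2) = 7.0 + 2*1.44*sqrt(1 + 2.6^2) = 15.023 m.
R = A/P = 15.471 / 15.023 = 1.0299 m.

1.0299


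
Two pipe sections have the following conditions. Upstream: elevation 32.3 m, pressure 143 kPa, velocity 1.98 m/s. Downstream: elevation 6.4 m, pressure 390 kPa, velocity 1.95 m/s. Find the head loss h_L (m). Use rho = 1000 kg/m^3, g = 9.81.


Total head at each section: H = z + p/(rho*g) + V^2/(2g).
H1 = 32.3 + 143*1000/(1000*9.81) + 1.98^2/(2*9.81)
   = 32.3 + 14.577 + 0.1998
   = 47.077 m.
H2 = 6.4 + 390*1000/(1000*9.81) + 1.95^2/(2*9.81)
   = 6.4 + 39.755 + 0.1938
   = 46.349 m.
h_L = H1 - H2 = 47.077 - 46.349 = 0.728 m.

0.728


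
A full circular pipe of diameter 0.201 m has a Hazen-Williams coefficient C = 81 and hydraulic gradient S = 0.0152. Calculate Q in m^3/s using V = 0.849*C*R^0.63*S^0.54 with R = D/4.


For a full circular pipe, R = D/4 = 0.201/4 = 0.0503 m.
V = 0.849 * 81 * 0.0503^0.63 * 0.0152^0.54
  = 0.849 * 81 * 0.151955 * 0.104279
  = 1.0897 m/s.
Pipe area A = pi*D^2/4 = pi*0.201^2/4 = 0.0317 m^2.
Q = A * V = 0.0317 * 1.0897 = 0.0346 m^3/s.

0.0346


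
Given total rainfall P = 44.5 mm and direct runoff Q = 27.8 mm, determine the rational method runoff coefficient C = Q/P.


The runoff coefficient C = runoff depth / rainfall depth.
C = 27.8 / 44.5
  = 0.6247.

0.6247


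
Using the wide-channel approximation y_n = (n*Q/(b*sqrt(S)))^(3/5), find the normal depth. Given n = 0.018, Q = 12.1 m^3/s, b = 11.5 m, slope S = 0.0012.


We use the wide-channel approximation y_n = (n*Q/(b*sqrt(S)))^(3/5).
sqrt(S) = sqrt(0.0012) = 0.034641.
Numerator: n*Q = 0.018 * 12.1 = 0.2178.
Denominator: b*sqrt(S) = 11.5 * 0.034641 = 0.398371.
arg = 0.5467.
y_n = 0.5467^(3/5) = 0.6961 m.

0.6961


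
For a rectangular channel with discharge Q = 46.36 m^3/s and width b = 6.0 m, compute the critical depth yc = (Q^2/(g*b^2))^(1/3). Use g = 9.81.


Using yc = (Q^2 / (g * b^2))^(1/3):
Q^2 = 46.36^2 = 2149.25.
g * b^2 = 9.81 * 6.0^2 = 9.81 * 36.0 = 353.16.
Q^2 / (g*b^2) = 2149.25 / 353.16 = 6.0858.
yc = 6.0858^(1/3) = 1.8257 m.

1.8257


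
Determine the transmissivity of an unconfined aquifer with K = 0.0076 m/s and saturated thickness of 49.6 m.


Transmissivity is defined as T = K * h.
T = 0.0076 * 49.6
  = 0.377 m^2/s.

0.377


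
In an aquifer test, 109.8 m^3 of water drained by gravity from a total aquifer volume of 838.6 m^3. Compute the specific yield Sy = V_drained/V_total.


Specific yield Sy = Volume drained / Total volume.
Sy = 109.8 / 838.6
   = 0.1309.

0.1309


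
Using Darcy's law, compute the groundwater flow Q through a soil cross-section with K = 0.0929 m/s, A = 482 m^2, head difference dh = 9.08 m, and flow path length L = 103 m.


Darcy's law: Q = K * A * i, where i = dh/L.
Hydraulic gradient i = 9.08 / 103 = 0.088155.
Q = 0.0929 * 482 * 0.088155
  = 3.9474 m^3/s.

3.9474


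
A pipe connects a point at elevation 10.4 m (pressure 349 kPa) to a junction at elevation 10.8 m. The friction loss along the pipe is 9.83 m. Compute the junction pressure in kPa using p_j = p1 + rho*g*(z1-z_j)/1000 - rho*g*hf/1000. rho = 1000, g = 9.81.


Junction pressure: p_j = p1 + rho*g*(z1 - z_j)/1000 - rho*g*hf/1000.
Elevation term = 1000*9.81*(10.4 - 10.8)/1000 = -3.924 kPa.
Friction term = 1000*9.81*9.83/1000 = 96.432 kPa.
p_j = 349 + -3.924 - 96.432 = 248.64 kPa.

248.64


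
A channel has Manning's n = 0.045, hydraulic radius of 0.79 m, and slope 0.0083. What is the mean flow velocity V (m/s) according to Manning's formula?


Manning's equation gives V = (1/n) * R^(2/3) * S^(1/2).
First, compute R^(2/3) = 0.79^(2/3) = 0.8546.
Next, S^(1/2) = 0.0083^(1/2) = 0.091104.
Then 1/n = 1/0.045 = 22.22.
V = 22.22 * 0.8546 * 0.091104 = 1.7301 m/s.

1.7301


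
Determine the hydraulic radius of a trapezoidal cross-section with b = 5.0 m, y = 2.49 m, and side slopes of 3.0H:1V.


For a trapezoidal section with side slope z:
A = (b + z*y)*y = (5.0 + 3.0*2.49)*2.49 = 31.05 m^2.
P = b + 2*y*sqrt(1 + z^2) = 5.0 + 2*2.49*sqrt(1 + 3.0^2) = 20.748 m.
R = A/P = 31.05 / 20.748 = 1.4965 m.

1.4965


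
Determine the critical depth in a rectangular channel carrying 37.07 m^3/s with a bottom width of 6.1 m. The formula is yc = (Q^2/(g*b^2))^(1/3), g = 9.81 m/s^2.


Using yc = (Q^2 / (g * b^2))^(1/3):
Q^2 = 37.07^2 = 1374.18.
g * b^2 = 9.81 * 6.1^2 = 9.81 * 37.21 = 365.03.
Q^2 / (g*b^2) = 1374.18 / 365.03 = 3.7646.
yc = 3.7646^(1/3) = 1.5556 m.

1.5556


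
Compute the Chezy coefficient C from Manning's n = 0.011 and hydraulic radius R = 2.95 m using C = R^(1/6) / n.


The Chezy coefficient relates to Manning's n through C = R^(1/6) / n.
R^(1/6) = 2.95^(1/6) = 1.197578.
C = 1.197578 / 0.011 = 108.87 m^(1/2)/s.

108.87


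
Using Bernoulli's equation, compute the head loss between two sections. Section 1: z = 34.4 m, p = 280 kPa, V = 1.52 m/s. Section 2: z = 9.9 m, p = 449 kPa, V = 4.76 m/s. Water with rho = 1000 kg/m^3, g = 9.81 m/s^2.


Total head at each section: H = z + p/(rho*g) + V^2/(2g).
H1 = 34.4 + 280*1000/(1000*9.81) + 1.52^2/(2*9.81)
   = 34.4 + 28.542 + 0.1178
   = 63.06 m.
H2 = 9.9 + 449*1000/(1000*9.81) + 4.76^2/(2*9.81)
   = 9.9 + 45.77 + 1.1548
   = 56.824 m.
h_L = H1 - H2 = 63.06 - 56.824 = 6.236 m.

6.236


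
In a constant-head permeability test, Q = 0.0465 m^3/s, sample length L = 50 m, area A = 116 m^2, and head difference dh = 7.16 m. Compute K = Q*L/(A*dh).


From K = Q*L / (A*dh):
Numerator: Q*L = 0.0465 * 50 = 2.325.
Denominator: A*dh = 116 * 7.16 = 830.56.
K = 2.325 / 830.56 = 0.002799 m/s.

0.002799


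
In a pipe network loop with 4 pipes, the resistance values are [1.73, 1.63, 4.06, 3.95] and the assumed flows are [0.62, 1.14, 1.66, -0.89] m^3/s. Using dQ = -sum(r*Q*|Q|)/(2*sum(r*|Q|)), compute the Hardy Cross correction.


Numerator terms (r*Q*|Q|): 1.73*0.62*|0.62| = 0.665; 1.63*1.14*|1.14| = 2.1183; 4.06*1.66*|1.66| = 11.1877; 3.95*-0.89*|-0.89| = -3.1288.
Sum of numerator = 10.8423.
Denominator terms (r*|Q|): 1.73*|0.62| = 1.0726; 1.63*|1.14| = 1.8582; 4.06*|1.66| = 6.7396; 3.95*|-0.89| = 3.5155.
2 * sum of denominator = 2 * 13.1859 = 26.3718.
dQ = -10.8423 / 26.3718 = -0.4111 m^3/s.

-0.4111


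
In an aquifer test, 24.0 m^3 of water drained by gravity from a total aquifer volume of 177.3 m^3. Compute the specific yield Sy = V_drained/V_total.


Specific yield Sy = Volume drained / Total volume.
Sy = 24.0 / 177.3
   = 0.1354.

0.1354


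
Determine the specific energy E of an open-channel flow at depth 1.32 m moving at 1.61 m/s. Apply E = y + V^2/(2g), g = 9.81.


Specific energy E = y + V^2/(2g).
Velocity head = V^2/(2g) = 1.61^2 / (2*9.81) = 2.5921 / 19.62 = 0.1321 m.
E = 1.32 + 0.1321 = 1.4521 m.

1.4521


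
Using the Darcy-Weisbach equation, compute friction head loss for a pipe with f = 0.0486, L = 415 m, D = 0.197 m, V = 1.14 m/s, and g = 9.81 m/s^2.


Darcy-Weisbach equation: h_f = f * (L/D) * V^2/(2g).
f * L/D = 0.0486 * 415/0.197 = 102.3807.
V^2/(2g) = 1.14^2 / (2*9.81) = 1.2996 / 19.62 = 0.0662 m.
h_f = 102.3807 * 0.0662 = 6.782 m.

6.782


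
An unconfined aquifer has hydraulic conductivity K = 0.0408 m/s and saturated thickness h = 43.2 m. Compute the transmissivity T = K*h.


Transmissivity is defined as T = K * h.
T = 0.0408 * 43.2
  = 1.7626 m^2/s.

1.7626


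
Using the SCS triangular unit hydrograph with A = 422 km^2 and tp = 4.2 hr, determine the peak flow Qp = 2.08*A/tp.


SCS formula: Qp = 2.08 * A / tp.
Qp = 2.08 * 422 / 4.2
   = 877.76 / 4.2
   = 208.99 m^3/s per cm.

208.99


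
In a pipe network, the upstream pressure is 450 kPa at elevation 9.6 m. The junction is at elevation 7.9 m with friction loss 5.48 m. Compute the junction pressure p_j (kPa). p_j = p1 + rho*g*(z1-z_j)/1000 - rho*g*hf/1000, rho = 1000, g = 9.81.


Junction pressure: p_j = p1 + rho*g*(z1 - z_j)/1000 - rho*g*hf/1000.
Elevation term = 1000*9.81*(9.6 - 7.9)/1000 = 16.677 kPa.
Friction term = 1000*9.81*5.48/1000 = 53.759 kPa.
p_j = 450 + 16.677 - 53.759 = 412.92 kPa.

412.92


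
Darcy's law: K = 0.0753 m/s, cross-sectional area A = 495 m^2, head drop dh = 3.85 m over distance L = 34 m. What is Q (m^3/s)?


Darcy's law: Q = K * A * i, where i = dh/L.
Hydraulic gradient i = 3.85 / 34 = 0.113235.
Q = 0.0753 * 495 * 0.113235
  = 4.2207 m^3/s.

4.2207


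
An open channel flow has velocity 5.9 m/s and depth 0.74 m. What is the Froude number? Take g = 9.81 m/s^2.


The Froude number is defined as Fr = V / sqrt(g*y).
g*y = 9.81 * 0.74 = 7.2594.
sqrt(g*y) = sqrt(7.2594) = 2.6943.
Fr = 5.9 / 2.6943 = 2.1898.

2.1898


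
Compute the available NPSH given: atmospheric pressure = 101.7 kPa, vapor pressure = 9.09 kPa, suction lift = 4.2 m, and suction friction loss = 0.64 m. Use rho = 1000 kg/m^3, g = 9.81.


NPSHa = p_atm/(rho*g) - z_s - hf_s - p_vap/(rho*g).
p_atm/(rho*g) = 101.7*1000 / (1000*9.81) = 10.367 m.
p_vap/(rho*g) = 9.09*1000 / (1000*9.81) = 0.927 m.
NPSHa = 10.367 - 4.2 - 0.64 - 0.927
      = 4.6 m.

4.6


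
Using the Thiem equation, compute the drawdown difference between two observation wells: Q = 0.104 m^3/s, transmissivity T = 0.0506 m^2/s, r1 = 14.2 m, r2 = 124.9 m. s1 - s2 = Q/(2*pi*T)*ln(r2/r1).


Thiem equation: s1 - s2 = Q/(2*pi*T) * ln(r2/r1).
ln(r2/r1) = ln(124.9/14.2) = 2.1743.
Q/(2*pi*T) = 0.104 / (2*pi*0.0506) = 0.104 / 0.3179 = 0.3271.
s1 - s2 = 0.3271 * 2.1743 = 0.7112 m.

0.7112


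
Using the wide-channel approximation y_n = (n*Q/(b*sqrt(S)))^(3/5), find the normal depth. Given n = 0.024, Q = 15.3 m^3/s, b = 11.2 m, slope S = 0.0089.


We use the wide-channel approximation y_n = (n*Q/(b*sqrt(S)))^(3/5).
sqrt(S) = sqrt(0.0089) = 0.09434.
Numerator: n*Q = 0.024 * 15.3 = 0.3672.
Denominator: b*sqrt(S) = 11.2 * 0.09434 = 1.056608.
arg = 0.3475.
y_n = 0.3475^(3/5) = 0.5304 m.

0.5304


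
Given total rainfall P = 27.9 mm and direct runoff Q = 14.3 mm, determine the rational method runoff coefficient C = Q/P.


The runoff coefficient C = runoff depth / rainfall depth.
C = 14.3 / 27.9
  = 0.5125.

0.5125


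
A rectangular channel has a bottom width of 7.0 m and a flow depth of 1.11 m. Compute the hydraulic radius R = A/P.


For a rectangular section:
Flow area A = b * y = 7.0 * 1.11 = 7.77 m^2.
Wetted perimeter P = b + 2y = 7.0 + 2*1.11 = 9.22 m.
Hydraulic radius R = A/P = 7.77 / 9.22 = 0.8427 m.

0.8427


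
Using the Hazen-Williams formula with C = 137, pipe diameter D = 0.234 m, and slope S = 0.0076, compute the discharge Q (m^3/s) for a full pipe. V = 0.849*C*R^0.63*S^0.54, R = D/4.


For a full circular pipe, R = D/4 = 0.234/4 = 0.0585 m.
V = 0.849 * 137 * 0.0585^0.63 * 0.0076^0.54
  = 0.849 * 137 * 0.167228 * 0.07172
  = 1.395 m/s.
Pipe area A = pi*D^2/4 = pi*0.234^2/4 = 0.043 m^2.
Q = A * V = 0.043 * 1.395 = 0.06 m^3/s.

0.06


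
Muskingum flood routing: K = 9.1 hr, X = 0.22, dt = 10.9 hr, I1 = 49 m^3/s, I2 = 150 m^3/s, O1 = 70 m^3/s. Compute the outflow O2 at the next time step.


Muskingum coefficients:
denom = 2*K*(1-X) + dt = 2*9.1*(1-0.22) + 10.9 = 25.096.
C0 = (dt - 2*K*X)/denom = (10.9 - 2*9.1*0.22)/25.096 = 0.2748.
C1 = (dt + 2*K*X)/denom = (10.9 + 2*9.1*0.22)/25.096 = 0.5939.
C2 = (2*K*(1-X) - dt)/denom = 0.1313.
O2 = C0*I2 + C1*I1 + C2*O1
   = 0.2748*150 + 0.5939*49 + 0.1313*70
   = 79.51 m^3/s.

79.51


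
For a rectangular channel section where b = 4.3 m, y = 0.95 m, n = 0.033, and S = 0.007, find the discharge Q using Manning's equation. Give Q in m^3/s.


For a rectangular channel, the cross-sectional area A = b * y = 4.3 * 0.95 = 4.08 m^2.
The wetted perimeter P = b + 2y = 4.3 + 2*0.95 = 6.2 m.
Hydraulic radius R = A/P = 4.08/6.2 = 0.6589 m.
Velocity V = (1/n)*R^(2/3)*S^(1/2) = (1/0.033)*0.6589^(2/3)*0.007^(1/2) = 1.9197 m/s.
Discharge Q = A * V = 4.08 * 1.9197 = 7.842 m^3/s.

7.842


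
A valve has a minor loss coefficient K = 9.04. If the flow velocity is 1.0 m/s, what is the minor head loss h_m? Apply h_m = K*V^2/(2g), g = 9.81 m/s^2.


Minor loss formula: h_m = K * V^2/(2g).
V^2 = 1.0^2 = 1.0.
V^2/(2g) = 1.0 / 19.62 = 0.051 m.
h_m = 9.04 * 0.051 = 0.4608 m.

0.4608


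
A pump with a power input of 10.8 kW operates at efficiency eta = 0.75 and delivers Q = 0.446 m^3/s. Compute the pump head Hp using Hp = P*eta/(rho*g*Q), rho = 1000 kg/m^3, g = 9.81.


Pump head formula: Hp = P * eta / (rho * g * Q).
Numerator: P * eta = 10.8 * 1000 * 0.75 = 8100.0 W.
Denominator: rho * g * Q = 1000 * 9.81 * 0.446 = 4375.26.
Hp = 8100.0 / 4375.26 = 1.85 m.

1.85


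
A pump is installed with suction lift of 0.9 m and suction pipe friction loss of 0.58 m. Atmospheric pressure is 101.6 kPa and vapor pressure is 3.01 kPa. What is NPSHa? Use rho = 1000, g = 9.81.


NPSHa = p_atm/(rho*g) - z_s - hf_s - p_vap/(rho*g).
p_atm/(rho*g) = 101.6*1000 / (1000*9.81) = 10.357 m.
p_vap/(rho*g) = 3.01*1000 / (1000*9.81) = 0.307 m.
NPSHa = 10.357 - 0.9 - 0.58 - 0.307
      = 8.57 m.

8.57


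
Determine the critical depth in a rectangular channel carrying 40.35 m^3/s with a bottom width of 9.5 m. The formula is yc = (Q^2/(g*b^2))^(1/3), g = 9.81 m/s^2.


Using yc = (Q^2 / (g * b^2))^(1/3):
Q^2 = 40.35^2 = 1628.12.
g * b^2 = 9.81 * 9.5^2 = 9.81 * 90.25 = 885.35.
Q^2 / (g*b^2) = 1628.12 / 885.35 = 1.839.
yc = 1.839^(1/3) = 1.2252 m.

1.2252


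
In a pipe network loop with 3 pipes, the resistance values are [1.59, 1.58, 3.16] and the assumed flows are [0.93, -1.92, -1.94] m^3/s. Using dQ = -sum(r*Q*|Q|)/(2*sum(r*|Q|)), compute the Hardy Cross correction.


Numerator terms (r*Q*|Q|): 1.59*0.93*|0.93| = 1.3752; 1.58*-1.92*|-1.92| = -5.8245; 3.16*-1.94*|-1.94| = -11.893.
Sum of numerator = -16.3423.
Denominator terms (r*|Q|): 1.59*|0.93| = 1.4787; 1.58*|-1.92| = 3.0336; 3.16*|-1.94| = 6.1304.
2 * sum of denominator = 2 * 10.6427 = 21.2854.
dQ = --16.3423 / 21.2854 = 0.7678 m^3/s.

0.7678


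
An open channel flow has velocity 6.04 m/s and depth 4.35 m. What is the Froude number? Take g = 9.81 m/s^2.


The Froude number is defined as Fr = V / sqrt(g*y).
g*y = 9.81 * 4.35 = 42.6735.
sqrt(g*y) = sqrt(42.6735) = 6.5325.
Fr = 6.04 / 6.5325 = 0.9246.

0.9246


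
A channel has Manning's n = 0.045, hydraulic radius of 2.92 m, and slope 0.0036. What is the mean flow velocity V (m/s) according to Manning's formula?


Manning's equation gives V = (1/n) * R^(2/3) * S^(1/2).
First, compute R^(2/3) = 2.92^(2/3) = 2.0429.
Next, S^(1/2) = 0.0036^(1/2) = 0.06.
Then 1/n = 1/0.045 = 22.22.
V = 22.22 * 2.0429 * 0.06 = 2.7239 m/s.

2.7239


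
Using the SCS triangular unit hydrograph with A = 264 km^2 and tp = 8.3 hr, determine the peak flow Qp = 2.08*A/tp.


SCS formula: Qp = 2.08 * A / tp.
Qp = 2.08 * 264 / 8.3
   = 549.12 / 8.3
   = 66.16 m^3/s per cm.

66.16


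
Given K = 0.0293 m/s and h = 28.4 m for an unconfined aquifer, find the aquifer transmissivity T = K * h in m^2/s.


Transmissivity is defined as T = K * h.
T = 0.0293 * 28.4
  = 0.8321 m^2/s.

0.8321


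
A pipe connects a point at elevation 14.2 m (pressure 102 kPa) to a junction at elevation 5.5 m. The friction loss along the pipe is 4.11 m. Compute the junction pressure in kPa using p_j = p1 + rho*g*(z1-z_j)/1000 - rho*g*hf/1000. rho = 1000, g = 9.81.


Junction pressure: p_j = p1 + rho*g*(z1 - z_j)/1000 - rho*g*hf/1000.
Elevation term = 1000*9.81*(14.2 - 5.5)/1000 = 85.347 kPa.
Friction term = 1000*9.81*4.11/1000 = 40.319 kPa.
p_j = 102 + 85.347 - 40.319 = 147.03 kPa.

147.03


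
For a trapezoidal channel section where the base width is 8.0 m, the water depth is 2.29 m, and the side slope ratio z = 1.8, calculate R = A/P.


For a trapezoidal section with side slope z:
A = (b + z*y)*y = (8.0 + 1.8*2.29)*2.29 = 27.759 m^2.
P = b + 2*y*sqrt(1 + z^2) = 8.0 + 2*2.29*sqrt(1 + 1.8^2) = 17.431 m.
R = A/P = 27.759 / 17.431 = 1.5925 m.

1.5925


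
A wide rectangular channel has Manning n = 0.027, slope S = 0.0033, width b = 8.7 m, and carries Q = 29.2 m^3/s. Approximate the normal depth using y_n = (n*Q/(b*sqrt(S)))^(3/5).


We use the wide-channel approximation y_n = (n*Q/(b*sqrt(S)))^(3/5).
sqrt(S) = sqrt(0.0033) = 0.057446.
Numerator: n*Q = 0.027 * 29.2 = 0.7884.
Denominator: b*sqrt(S) = 8.7 * 0.057446 = 0.49978.
arg = 1.5775.
y_n = 1.5775^(3/5) = 1.3146 m.

1.3146


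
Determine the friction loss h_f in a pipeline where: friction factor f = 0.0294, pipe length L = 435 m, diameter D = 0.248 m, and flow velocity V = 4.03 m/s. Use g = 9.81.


Darcy-Weisbach equation: h_f = f * (L/D) * V^2/(2g).
f * L/D = 0.0294 * 435/0.248 = 51.5685.
V^2/(2g) = 4.03^2 / (2*9.81) = 16.2409 / 19.62 = 0.8278 m.
h_f = 51.5685 * 0.8278 = 42.687 m.

42.687


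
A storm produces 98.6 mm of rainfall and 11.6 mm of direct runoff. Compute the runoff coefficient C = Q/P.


The runoff coefficient C = runoff depth / rainfall depth.
C = 11.6 / 98.6
  = 0.1176.

0.1176


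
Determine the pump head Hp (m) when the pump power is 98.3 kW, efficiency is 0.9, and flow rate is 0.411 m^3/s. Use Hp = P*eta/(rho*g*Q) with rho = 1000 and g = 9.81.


Pump head formula: Hp = P * eta / (rho * g * Q).
Numerator: P * eta = 98.3 * 1000 * 0.9 = 88470.0 W.
Denominator: rho * g * Q = 1000 * 9.81 * 0.411 = 4031.91.
Hp = 88470.0 / 4031.91 = 21.94 m.

21.94


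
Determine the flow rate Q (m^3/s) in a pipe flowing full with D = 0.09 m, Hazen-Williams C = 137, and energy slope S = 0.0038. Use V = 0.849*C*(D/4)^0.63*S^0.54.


For a full circular pipe, R = D/4 = 0.09/4 = 0.0225 m.
V = 0.849 * 137 * 0.0225^0.63 * 0.0038^0.54
  = 0.849 * 137 * 0.091596 * 0.049327
  = 0.5255 m/s.
Pipe area A = pi*D^2/4 = pi*0.09^2/4 = 0.0064 m^2.
Q = A * V = 0.0064 * 0.5255 = 0.0033 m^3/s.

0.0033
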